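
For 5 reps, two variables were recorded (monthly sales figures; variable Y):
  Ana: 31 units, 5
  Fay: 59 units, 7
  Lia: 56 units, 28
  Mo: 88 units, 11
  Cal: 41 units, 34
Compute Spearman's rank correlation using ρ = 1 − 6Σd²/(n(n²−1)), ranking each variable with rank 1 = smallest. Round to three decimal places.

Ranks of variable 1: 1, 4, 3, 5, 2
Ranks of variable 2: 1, 2, 4, 3, 5
d = r₁ − r₂: 0, 2, -1, 2, -3
d²: 0, 4, 1, 4, 9; Σd² = 18
ρ = 1 − 6·18/(5·24) = 1 − 108/120 = 0.100

0.100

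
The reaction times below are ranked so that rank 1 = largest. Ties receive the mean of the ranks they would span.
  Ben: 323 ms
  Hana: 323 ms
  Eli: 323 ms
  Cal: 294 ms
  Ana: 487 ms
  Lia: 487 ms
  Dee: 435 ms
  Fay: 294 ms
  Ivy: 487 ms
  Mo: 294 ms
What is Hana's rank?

Sorted (descending): 487, 487, 487, 435, 323, 323, 323, 294, 294, 294
The 3 values of 487 occupy positions 1–3 → average rank 2.
The 3 values of 323 occupy positions 5–7 → average rank 6.
The 3 values of 294 occupy positions 8–10 → average rank 9.
Hana has value 323 ms → rank 6.

6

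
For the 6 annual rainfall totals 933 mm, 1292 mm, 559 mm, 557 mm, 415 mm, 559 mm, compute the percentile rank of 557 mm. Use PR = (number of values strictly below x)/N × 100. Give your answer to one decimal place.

16.7

N = 6.
Strictly below 557: 1. Equal to 557: 1.
PR = 1/6 × 100 = 16.7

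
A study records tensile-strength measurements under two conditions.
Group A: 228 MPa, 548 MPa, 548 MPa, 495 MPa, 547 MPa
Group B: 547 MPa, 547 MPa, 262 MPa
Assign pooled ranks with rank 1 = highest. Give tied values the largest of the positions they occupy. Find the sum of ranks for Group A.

Sorted (descending): 548, 548, 547, 547, 547, 495, 262, 228
The 2 values of 548 occupy positions 1–2 → each gets rank 2.
The 3 values of 547 occupy positions 3–5 → each gets rank 5.
Group A values → pooled ranks: 228→8, 548→2, 548→2, 495→6, 547→5
Rank sum = 8 + 2 + 2 + 6 + 5 = 23

23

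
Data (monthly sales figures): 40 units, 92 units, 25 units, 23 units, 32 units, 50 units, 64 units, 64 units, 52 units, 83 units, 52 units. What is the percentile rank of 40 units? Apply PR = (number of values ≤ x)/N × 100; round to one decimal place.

N = 11.
Strictly below 40: 3. Equal to 40: 1.
PR = 4/11 × 100 = 36.4

36.4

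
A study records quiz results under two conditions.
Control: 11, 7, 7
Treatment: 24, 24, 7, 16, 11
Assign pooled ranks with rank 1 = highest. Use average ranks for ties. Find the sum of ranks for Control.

Sorted (descending): 24, 24, 16, 11, 11, 7, 7, 7
The 2 values of 24 occupy positions 1–2 → average rank (1+2)/2 = 1.5.
The 2 values of 11 occupy positions 4–5 → average rank (4+5)/2 = 4.5.
The 3 values of 7 occupy positions 6–8 → average rank 7.
Control values → pooled ranks: 11→4.5, 7→7, 7→7
Rank sum = 4.5 + 7 + 7 = 18.5

18.5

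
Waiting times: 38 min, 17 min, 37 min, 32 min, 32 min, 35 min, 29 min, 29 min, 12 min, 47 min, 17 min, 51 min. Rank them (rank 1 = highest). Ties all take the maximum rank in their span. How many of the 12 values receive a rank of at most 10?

9

Sorted (descending): 51, 47, 38, 37, 35, 32, 32, 29, 29, 17, 17, 12
The 2 values of 32 occupy positions 6–7 → each gets rank 7.
The 2 values of 29 occupy positions 8–9 → each gets rank 9.
The 2 values of 17 occupy positions 10–11 → each gets rank 11.
Ranks ≤ 10: {1, 2, 3, 4, 5, 7, 7, 9, 9} → 9 values.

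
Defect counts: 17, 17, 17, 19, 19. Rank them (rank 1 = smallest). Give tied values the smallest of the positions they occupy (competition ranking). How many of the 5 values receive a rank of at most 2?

3

Sorted (ascending): 17, 17, 17, 19, 19
The 3 values of 17 occupy positions 1–3 → each gets rank 1.
The 2 values of 19 occupy positions 4–5 → each gets rank 4.
Ranks ≤ 2: {1, 1, 1} → 3 values.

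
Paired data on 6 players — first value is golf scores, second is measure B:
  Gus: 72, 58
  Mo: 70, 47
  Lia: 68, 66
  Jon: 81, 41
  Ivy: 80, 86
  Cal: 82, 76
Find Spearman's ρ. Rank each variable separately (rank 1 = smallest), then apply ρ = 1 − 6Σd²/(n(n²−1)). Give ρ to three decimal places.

Ranks of variable 1: 3, 2, 1, 5, 4, 6
Ranks of variable 2: 3, 2, 4, 1, 6, 5
d = r₁ − r₂: 0, 0, -3, 4, -2, 1
d²: 0, 0, 9, 16, 4, 1; Σd² = 30
ρ = 1 − 6·30/(6·35) = 1 − 180/210 = 0.143

0.143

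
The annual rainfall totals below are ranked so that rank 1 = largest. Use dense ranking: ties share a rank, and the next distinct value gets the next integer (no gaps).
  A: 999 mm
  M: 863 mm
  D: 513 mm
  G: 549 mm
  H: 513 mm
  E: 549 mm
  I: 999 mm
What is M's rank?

Sorted (descending): 999, 999, 863, 549, 549, 513, 513
The 2 values of 999 share dense rank 1.
The 2 values of 549 share dense rank 3.
The 2 values of 513 share dense rank 4.
Remaining distinct values take the next consecutive integers.
M has value 863 mm → rank 2.

2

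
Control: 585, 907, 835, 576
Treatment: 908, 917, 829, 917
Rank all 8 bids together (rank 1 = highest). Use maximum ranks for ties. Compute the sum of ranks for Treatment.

13

Sorted (descending): 917, 917, 908, 907, 835, 829, 585, 576
The 2 values of 917 occupy positions 1–2 → each gets rank 2.
Treatment values → pooled ranks: 908→3, 917→2, 829→6, 917→2
Rank sum = 3 + 2 + 6 + 2 = 13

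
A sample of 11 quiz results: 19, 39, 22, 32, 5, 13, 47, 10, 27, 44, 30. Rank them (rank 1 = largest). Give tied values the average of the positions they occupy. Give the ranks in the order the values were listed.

Sorted (descending): 47, 44, 39, 32, 30, 27, 22, 19, 13, 10, 5
No ties — each value takes its position as its rank.

8, 3, 7, 4, 11, 9, 1, 10, 6, 2, 5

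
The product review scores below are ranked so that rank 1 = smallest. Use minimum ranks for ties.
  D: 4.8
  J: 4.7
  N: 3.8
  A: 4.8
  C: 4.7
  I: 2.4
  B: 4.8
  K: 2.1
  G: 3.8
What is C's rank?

5

Sorted (ascending): 2.1, 2.4, 3.8, 3.8, 4.7, 4.7, 4.8, 4.8, 4.8
The 2 values of 3.8 occupy positions 3–4 → each gets rank 3.
The 2 values of 4.7 occupy positions 5–6 → each gets rank 5.
The 3 values of 4.8 occupy positions 7–9 → each gets rank 7.
C has value 4.7 → rank 5.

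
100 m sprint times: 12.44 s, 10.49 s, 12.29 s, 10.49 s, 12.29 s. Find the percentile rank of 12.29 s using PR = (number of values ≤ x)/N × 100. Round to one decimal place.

80.0

N = 5.
Strictly below 12.29: 2. Equal to 12.29: 2.
PR = 4/5 × 100 = 80.0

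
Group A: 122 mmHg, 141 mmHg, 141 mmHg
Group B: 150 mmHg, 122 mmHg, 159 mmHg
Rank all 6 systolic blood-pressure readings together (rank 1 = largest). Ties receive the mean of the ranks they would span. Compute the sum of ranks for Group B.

8.5

Sorted (descending): 159, 150, 141, 141, 122, 122
The 2 values of 141 occupy positions 3–4 → average rank (3+4)/2 = 3.5.
The 2 values of 122 occupy positions 5–6 → average rank (5+6)/2 = 5.5.
Group B values → pooled ranks: 150→2, 122→5.5, 159→1
Rank sum = 2 + 5.5 + 1 = 8.5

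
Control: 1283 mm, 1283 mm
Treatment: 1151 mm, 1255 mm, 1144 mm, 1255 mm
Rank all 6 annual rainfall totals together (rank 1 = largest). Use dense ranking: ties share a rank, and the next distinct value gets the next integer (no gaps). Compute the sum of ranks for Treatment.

Sorted (descending): 1283, 1283, 1255, 1255, 1151, 1144
The 2 values of 1283 share dense rank 1.
The 2 values of 1255 share dense rank 2.
Remaining distinct values take the next consecutive integers.
Treatment values → pooled ranks: 1151→3, 1255→2, 1144→4, 1255→2
Rank sum = 3 + 2 + 4 + 2 = 11

11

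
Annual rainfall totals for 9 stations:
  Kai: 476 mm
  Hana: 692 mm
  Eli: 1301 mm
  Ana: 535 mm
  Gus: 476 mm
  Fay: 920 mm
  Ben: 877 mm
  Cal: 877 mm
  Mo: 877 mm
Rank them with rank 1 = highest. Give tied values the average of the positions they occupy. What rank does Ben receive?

Sorted (descending): 1301, 920, 877, 877, 877, 692, 535, 476, 476
The 3 values of 877 occupy positions 3–5 → average rank 4.
The 2 values of 476 occupy positions 8–9 → average rank (8+9)/2 = 8.5.
Ben has value 877 mm → rank 4.

4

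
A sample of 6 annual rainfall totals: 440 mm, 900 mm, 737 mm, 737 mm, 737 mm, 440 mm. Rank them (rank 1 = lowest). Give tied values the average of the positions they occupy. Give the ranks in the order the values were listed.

Sorted (ascending): 440, 440, 737, 737, 737, 900
The 2 values of 440 occupy positions 1–2 → average rank (1+2)/2 = 1.5.
The 3 values of 737 occupy positions 3–5 → average rank 4.

1.5, 6, 4, 4, 4, 1.5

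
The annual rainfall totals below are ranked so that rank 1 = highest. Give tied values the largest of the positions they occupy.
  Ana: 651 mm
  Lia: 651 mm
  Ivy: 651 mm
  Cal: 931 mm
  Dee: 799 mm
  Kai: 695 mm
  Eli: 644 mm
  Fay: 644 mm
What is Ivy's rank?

6

Sorted (descending): 931, 799, 695, 651, 651, 651, 644, 644
The 3 values of 651 occupy positions 4–6 → each gets rank 6.
The 2 values of 644 occupy positions 7–8 → each gets rank 8.
Ivy has value 651 mm → rank 6.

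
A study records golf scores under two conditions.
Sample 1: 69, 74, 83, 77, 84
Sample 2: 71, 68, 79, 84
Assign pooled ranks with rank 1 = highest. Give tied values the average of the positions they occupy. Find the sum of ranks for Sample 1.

23.5

Sorted (descending): 84, 84, 83, 79, 77, 74, 71, 69, 68
The 2 values of 84 occupy positions 1–2 → average rank (1+2)/2 = 1.5.
Sample 1 values → pooled ranks: 69→8, 74→6, 83→3, 77→5, 84→1.5
Rank sum = 8 + 6 + 3 + 5 + 1.5 = 23.5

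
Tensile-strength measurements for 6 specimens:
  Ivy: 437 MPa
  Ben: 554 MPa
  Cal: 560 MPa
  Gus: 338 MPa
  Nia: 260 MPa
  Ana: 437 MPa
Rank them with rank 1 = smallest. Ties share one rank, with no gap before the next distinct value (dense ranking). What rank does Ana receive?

3

Sorted (ascending): 260, 338, 437, 437, 554, 560
The 2 values of 437 share dense rank 3.
Remaining distinct values take the next consecutive integers.
Ana has value 437 MPa → rank 3.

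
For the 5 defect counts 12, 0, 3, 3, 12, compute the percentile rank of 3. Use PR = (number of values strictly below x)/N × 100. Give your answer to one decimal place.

N = 5.
Strictly below 3: 1. Equal to 3: 2.
PR = 1/5 × 100 = 20.0

20.0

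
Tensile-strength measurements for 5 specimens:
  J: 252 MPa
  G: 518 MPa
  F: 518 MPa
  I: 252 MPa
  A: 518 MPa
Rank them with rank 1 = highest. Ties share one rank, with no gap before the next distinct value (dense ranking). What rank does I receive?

Sorted (descending): 518, 518, 518, 252, 252
The 3 values of 518 share dense rank 1.
The 2 values of 252 share dense rank 2.
I has value 252 MPa → rank 2.

2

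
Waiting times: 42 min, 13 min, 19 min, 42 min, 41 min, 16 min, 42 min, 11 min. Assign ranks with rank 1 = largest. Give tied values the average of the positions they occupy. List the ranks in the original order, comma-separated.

2, 7, 5, 2, 4, 6, 2, 8

Sorted (descending): 42, 42, 42, 41, 19, 16, 13, 11
The 3 values of 42 occupy positions 1–3 → average rank 2.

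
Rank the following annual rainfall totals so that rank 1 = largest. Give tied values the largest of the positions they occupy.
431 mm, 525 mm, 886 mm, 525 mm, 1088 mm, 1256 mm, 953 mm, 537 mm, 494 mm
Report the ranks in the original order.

9, 7, 4, 7, 2, 1, 3, 5, 8

Sorted (descending): 1256, 1088, 953, 886, 537, 525, 525, 494, 431
The 2 values of 525 occupy positions 6–7 → each gets rank 7.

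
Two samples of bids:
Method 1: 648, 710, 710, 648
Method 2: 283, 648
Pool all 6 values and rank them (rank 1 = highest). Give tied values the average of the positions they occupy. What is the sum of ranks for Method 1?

Sorted (descending): 710, 710, 648, 648, 648, 283
The 2 values of 710 occupy positions 1–2 → average rank (1+2)/2 = 1.5.
The 3 values of 648 occupy positions 3–5 → average rank 4.
Method 1 values → pooled ranks: 648→4, 710→1.5, 710→1.5, 648→4
Rank sum = 4 + 1.5 + 1.5 + 4 = 11

11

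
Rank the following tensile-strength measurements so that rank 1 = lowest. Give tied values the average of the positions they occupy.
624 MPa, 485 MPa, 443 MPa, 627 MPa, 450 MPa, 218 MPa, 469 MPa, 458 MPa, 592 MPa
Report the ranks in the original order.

8, 6, 2, 9, 3, 1, 5, 4, 7

Sorted (ascending): 218, 443, 450, 458, 469, 485, 592, 624, 627
No ties — each value takes its position as its rank.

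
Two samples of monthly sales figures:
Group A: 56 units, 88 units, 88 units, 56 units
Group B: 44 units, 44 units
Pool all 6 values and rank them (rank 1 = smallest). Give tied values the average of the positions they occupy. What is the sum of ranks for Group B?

Sorted (ascending): 44, 44, 56, 56, 88, 88
The 2 values of 44 occupy positions 1–2 → average rank (1+2)/2 = 1.5.
The 2 values of 56 occupy positions 3–4 → average rank (3+4)/2 = 3.5.
The 2 values of 88 occupy positions 5–6 → average rank (5+6)/2 = 5.5.
Group B values → pooled ranks: 44→1.5, 44→1.5
Rank sum = 1.5 + 1.5 = 3

3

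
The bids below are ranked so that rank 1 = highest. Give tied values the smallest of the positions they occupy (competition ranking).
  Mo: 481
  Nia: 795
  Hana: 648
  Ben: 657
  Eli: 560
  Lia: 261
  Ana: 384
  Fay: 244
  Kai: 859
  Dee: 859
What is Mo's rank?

Sorted (descending): 859, 859, 795, 657, 648, 560, 481, 384, 261, 244
The 2 values of 859 occupy positions 1–2 → each gets rank 1.
Mo has value 481 → rank 7.

7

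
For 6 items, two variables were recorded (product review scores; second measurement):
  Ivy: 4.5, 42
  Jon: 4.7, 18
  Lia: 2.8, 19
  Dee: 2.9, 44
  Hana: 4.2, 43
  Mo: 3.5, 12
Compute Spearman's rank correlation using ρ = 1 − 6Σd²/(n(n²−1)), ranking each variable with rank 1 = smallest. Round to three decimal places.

Ranks of variable 1: 5, 6, 1, 2, 4, 3
Ranks of variable 2: 4, 2, 3, 6, 5, 1
d = r₁ − r₂: 1, 4, -2, -4, -1, 2
d²: 1, 16, 4, 16, 1, 4; Σd² = 42
ρ = 1 − 6·42/(6·35) = 1 − 252/210 = -0.200

-0.200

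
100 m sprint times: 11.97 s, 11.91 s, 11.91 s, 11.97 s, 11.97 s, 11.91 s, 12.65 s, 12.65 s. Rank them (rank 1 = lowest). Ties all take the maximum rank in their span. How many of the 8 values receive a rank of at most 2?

Sorted (ascending): 11.91, 11.91, 11.91, 11.97, 11.97, 11.97, 12.65, 12.65
The 3 values of 11.91 occupy positions 1–3 → each gets rank 3.
The 3 values of 11.97 occupy positions 4–6 → each gets rank 6.
The 2 values of 12.65 occupy positions 7–8 → each gets rank 8.
Ranks ≤ 2: {} → 0 values.

0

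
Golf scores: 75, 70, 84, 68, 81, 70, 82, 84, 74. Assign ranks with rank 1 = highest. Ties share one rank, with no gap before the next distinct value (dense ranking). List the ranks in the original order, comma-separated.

Sorted (descending): 84, 84, 82, 81, 75, 74, 70, 70, 68
The 2 values of 84 share dense rank 1.
The 2 values of 70 share dense rank 6.
Remaining distinct values take the next consecutive integers.

4, 6, 1, 7, 3, 6, 2, 1, 5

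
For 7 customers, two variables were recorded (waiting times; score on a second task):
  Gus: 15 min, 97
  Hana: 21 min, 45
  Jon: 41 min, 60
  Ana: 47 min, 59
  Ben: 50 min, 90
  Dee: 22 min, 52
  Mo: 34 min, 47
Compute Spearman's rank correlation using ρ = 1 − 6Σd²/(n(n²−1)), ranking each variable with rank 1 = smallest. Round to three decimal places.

Ranks of variable 1: 1, 2, 5, 6, 7, 3, 4
Ranks of variable 2: 7, 1, 5, 4, 6, 3, 2
d = r₁ − r₂: -6, 1, 0, 2, 1, 0, 2
d²: 36, 1, 0, 4, 1, 0, 4; Σd² = 46
ρ = 1 − 6·46/(7·48) = 1 − 276/336 = 0.179

0.179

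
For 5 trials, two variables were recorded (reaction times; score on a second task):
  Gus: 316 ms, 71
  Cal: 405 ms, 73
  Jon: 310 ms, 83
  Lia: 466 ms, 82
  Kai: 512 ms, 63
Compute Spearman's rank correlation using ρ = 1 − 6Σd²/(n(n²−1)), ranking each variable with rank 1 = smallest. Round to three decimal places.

Ranks of variable 1: 2, 3, 1, 4, 5
Ranks of variable 2: 2, 3, 5, 4, 1
d = r₁ − r₂: 0, 0, -4, 0, 4
d²: 0, 0, 16, 0, 16; Σd² = 32
ρ = 1 − 6·32/(5·24) = 1 − 192/120 = -0.600

-0.600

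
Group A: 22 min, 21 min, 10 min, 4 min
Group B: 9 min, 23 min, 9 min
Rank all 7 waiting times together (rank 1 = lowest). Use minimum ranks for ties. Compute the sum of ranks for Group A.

16

Sorted (ascending): 4, 9, 9, 10, 21, 22, 23
The 2 values of 9 occupy positions 2–3 → each gets rank 2.
Group A values → pooled ranks: 22→6, 21→5, 10→4, 4→1
Rank sum = 6 + 5 + 4 + 1 = 16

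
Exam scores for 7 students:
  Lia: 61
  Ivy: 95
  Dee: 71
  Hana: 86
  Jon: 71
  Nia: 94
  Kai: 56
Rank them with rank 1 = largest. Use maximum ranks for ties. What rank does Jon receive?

5

Sorted (descending): 95, 94, 86, 71, 71, 61, 56
The 2 values of 71 occupy positions 4–5 → each gets rank 5.
Jon has value 71 → rank 5.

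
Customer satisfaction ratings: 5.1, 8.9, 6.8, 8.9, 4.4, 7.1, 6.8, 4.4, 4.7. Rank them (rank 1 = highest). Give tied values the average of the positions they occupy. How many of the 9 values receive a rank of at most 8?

7

Sorted (descending): 8.9, 8.9, 7.1, 6.8, 6.8, 5.1, 4.7, 4.4, 4.4
The 2 values of 8.9 occupy positions 1–2 → average rank (1+2)/2 = 1.5.
The 2 values of 6.8 occupy positions 4–5 → average rank (4+5)/2 = 4.5.
The 2 values of 4.4 occupy positions 8–9 → average rank (8+9)/2 = 8.5.
Ranks ≤ 8: {1.5, 1.5, 3, 4.5, 4.5, 6, 7} → 7 values.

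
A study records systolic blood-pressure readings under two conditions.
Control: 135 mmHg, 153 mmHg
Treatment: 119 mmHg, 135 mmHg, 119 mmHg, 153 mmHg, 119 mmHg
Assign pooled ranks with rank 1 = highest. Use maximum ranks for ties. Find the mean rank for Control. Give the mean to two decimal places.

Sorted (descending): 153, 153, 135, 135, 119, 119, 119
The 2 values of 153 occupy positions 1–2 → each gets rank 2.
The 2 values of 135 occupy positions 3–4 → each gets rank 4.
The 3 values of 119 occupy positions 5–7 → each gets rank 7.
Control values → pooled ranks: 135→4, 153→2
Mean rank = (4 + 2) / 2 = 3.00

3.00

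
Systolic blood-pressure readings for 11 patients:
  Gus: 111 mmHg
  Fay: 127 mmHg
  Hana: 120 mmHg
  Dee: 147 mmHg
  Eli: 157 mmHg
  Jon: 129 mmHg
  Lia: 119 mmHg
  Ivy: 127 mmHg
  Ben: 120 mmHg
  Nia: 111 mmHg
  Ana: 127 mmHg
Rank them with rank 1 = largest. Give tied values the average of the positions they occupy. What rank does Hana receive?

Sorted (descending): 157, 147, 129, 127, 127, 127, 120, 120, 119, 111, 111
The 3 values of 127 occupy positions 4–6 → average rank 5.
The 2 values of 120 occupy positions 7–8 → average rank (7+8)/2 = 7.5.
The 2 values of 111 occupy positions 10–11 → average rank (10+11)/2 = 10.5.
Hana has value 120 mmHg → rank 7.5.

7.5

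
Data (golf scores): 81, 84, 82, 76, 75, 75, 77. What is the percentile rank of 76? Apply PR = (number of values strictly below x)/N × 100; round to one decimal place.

28.6

N = 7.
Strictly below 76: 2. Equal to 76: 1.
PR = 2/7 × 100 = 28.6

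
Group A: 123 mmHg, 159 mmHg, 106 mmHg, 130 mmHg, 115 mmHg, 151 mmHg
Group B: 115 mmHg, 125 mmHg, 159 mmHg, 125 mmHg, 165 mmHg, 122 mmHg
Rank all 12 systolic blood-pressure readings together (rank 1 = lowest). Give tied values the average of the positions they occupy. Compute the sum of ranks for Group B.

Sorted (ascending): 106, 115, 115, 122, 123, 125, 125, 130, 151, 159, 159, 165
The 2 values of 115 occupy positions 2–3 → average rank (2+3)/2 = 2.5.
The 2 values of 125 occupy positions 6–7 → average rank (6+7)/2 = 6.5.
The 2 values of 159 occupy positions 10–11 → average rank (10+11)/2 = 10.5.
Group B values → pooled ranks: 115→2.5, 125→6.5, 159→10.5, 125→6.5, 165→12, 122→4
Rank sum = 2.5 + 6.5 + 10.5 + 6.5 + 12 + 4 = 42

42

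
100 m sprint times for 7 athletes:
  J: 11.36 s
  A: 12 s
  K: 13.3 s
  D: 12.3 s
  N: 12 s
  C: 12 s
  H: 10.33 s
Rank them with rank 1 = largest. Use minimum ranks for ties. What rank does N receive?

3

Sorted (descending): 13.3, 12.3, 12, 12, 12, 11.36, 10.33
The 3 values of 12 occupy positions 3–5 → each gets rank 3.
N has value 12 s → rank 3.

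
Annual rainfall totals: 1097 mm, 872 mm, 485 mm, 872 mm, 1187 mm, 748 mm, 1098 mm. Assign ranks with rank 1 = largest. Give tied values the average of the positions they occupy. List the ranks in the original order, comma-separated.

3, 4.5, 7, 4.5, 1, 6, 2

Sorted (descending): 1187, 1098, 1097, 872, 872, 748, 485
The 2 values of 872 occupy positions 4–5 → average rank (4+5)/2 = 4.5.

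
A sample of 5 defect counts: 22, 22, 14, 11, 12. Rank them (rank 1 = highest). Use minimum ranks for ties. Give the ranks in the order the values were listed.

1, 1, 3, 5, 4

Sorted (descending): 22, 22, 14, 12, 11
The 2 values of 22 occupy positions 1–2 → each gets rank 1.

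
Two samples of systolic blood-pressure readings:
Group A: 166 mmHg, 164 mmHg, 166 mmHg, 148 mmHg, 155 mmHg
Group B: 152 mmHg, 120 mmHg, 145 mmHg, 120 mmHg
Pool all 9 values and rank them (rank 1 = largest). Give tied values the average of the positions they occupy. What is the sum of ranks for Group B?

29

Sorted (descending): 166, 166, 164, 155, 152, 148, 145, 120, 120
The 2 values of 166 occupy positions 1–2 → average rank (1+2)/2 = 1.5.
The 2 values of 120 occupy positions 8–9 → average rank (8+9)/2 = 8.5.
Group B values → pooled ranks: 152→5, 120→8.5, 145→7, 120→8.5
Rank sum = 5 + 8.5 + 7 + 8.5 = 29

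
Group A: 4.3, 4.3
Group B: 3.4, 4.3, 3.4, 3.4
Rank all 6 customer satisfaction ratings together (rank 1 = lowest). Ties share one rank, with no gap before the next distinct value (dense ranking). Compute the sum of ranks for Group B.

5

Sorted (ascending): 3.4, 3.4, 3.4, 4.3, 4.3, 4.3
The 3 values of 3.4 share dense rank 1.
The 3 values of 4.3 share dense rank 2.
Group B values → pooled ranks: 3.4→1, 4.3→2, 3.4→1, 3.4→1
Rank sum = 1 + 2 + 1 + 1 = 5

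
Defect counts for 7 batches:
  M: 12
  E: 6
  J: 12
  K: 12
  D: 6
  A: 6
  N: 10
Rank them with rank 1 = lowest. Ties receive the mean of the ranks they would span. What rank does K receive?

Sorted (ascending): 6, 6, 6, 10, 12, 12, 12
The 3 values of 6 occupy positions 1–3 → average rank 2.
The 3 values of 12 occupy positions 5–7 → average rank 6.
K has value 12 → rank 6.

6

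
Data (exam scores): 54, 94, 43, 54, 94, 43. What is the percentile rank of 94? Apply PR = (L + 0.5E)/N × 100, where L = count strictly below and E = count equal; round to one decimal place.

83.3

N = 6.
Strictly below 94: 4. Equal to 94: 2.
PR = (4 + 0.5·2)/6 × 100 = 83.3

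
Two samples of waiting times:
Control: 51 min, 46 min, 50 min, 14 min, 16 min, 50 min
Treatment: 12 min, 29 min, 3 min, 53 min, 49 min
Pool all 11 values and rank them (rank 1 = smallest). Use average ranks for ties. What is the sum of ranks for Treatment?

26

Sorted (ascending): 3, 12, 14, 16, 29, 46, 49, 50, 50, 51, 53
The 2 values of 50 occupy positions 8–9 → average rank (8+9)/2 = 8.5.
Treatment values → pooled ranks: 12→2, 29→5, 3→1, 53→11, 49→7
Rank sum = 2 + 5 + 1 + 11 + 7 = 26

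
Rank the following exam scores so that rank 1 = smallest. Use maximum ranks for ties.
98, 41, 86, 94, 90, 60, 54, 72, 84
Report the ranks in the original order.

9, 1, 6, 8, 7, 3, 2, 4, 5

Sorted (ascending): 41, 54, 60, 72, 84, 86, 90, 94, 98
No ties — each value takes its position as its rank.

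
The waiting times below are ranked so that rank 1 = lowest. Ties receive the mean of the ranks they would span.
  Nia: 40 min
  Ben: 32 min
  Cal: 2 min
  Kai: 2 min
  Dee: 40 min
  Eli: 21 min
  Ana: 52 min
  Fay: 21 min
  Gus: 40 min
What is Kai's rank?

1.5

Sorted (ascending): 2, 2, 21, 21, 32, 40, 40, 40, 52
The 2 values of 2 occupy positions 1–2 → average rank (1+2)/2 = 1.5.
The 2 values of 21 occupy positions 3–4 → average rank (3+4)/2 = 3.5.
The 3 values of 40 occupy positions 6–8 → average rank 7.
Kai has value 2 min → rank 1.5.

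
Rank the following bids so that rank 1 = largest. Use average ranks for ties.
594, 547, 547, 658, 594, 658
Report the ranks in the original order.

3.5, 5.5, 5.5, 1.5, 3.5, 1.5

Sorted (descending): 658, 658, 594, 594, 547, 547
The 2 values of 658 occupy positions 1–2 → average rank (1+2)/2 = 1.5.
The 2 values of 594 occupy positions 3–4 → average rank (3+4)/2 = 3.5.
The 2 values of 547 occupy positions 5–6 → average rank (5+6)/2 = 5.5.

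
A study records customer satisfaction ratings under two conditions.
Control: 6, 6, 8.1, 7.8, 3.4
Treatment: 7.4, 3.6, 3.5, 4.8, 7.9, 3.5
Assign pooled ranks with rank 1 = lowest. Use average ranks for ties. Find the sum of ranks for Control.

34

Sorted (ascending): 3.4, 3.5, 3.5, 3.6, 4.8, 6, 6, 7.4, 7.8, 7.9, 8.1
The 2 values of 3.5 occupy positions 2–3 → average rank (2+3)/2 = 2.5.
The 2 values of 6 occupy positions 6–7 → average rank (6+7)/2 = 6.5.
Control values → pooled ranks: 6→6.5, 6→6.5, 8.1→11, 7.8→9, 3.4→1
Rank sum = 6.5 + 6.5 + 11 + 9 + 1 = 34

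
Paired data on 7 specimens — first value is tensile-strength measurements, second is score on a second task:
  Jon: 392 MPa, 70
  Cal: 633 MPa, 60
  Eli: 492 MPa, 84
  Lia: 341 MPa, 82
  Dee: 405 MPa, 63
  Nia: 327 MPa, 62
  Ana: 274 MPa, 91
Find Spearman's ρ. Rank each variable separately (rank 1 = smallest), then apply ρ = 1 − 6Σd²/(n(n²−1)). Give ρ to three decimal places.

-0.429

Ranks of variable 1: 4, 7, 6, 3, 5, 2, 1
Ranks of variable 2: 4, 1, 6, 5, 3, 2, 7
d = r₁ − r₂: 0, 6, 0, -2, 2, 0, -6
d²: 0, 36, 0, 4, 4, 0, 36; Σd² = 80
ρ = 1 − 6·80/(7·48) = 1 − 480/336 = -0.429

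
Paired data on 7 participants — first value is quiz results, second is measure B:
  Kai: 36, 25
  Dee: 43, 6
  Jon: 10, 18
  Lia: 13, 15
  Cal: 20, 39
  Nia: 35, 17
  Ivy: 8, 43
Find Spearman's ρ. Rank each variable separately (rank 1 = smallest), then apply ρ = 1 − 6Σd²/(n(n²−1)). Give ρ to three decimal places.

Ranks of variable 1: 6, 7, 2, 3, 4, 5, 1
Ranks of variable 2: 5, 1, 4, 2, 6, 3, 7
d = r₁ − r₂: 1, 6, -2, 1, -2, 2, -6
d²: 1, 36, 4, 1, 4, 4, 36; Σd² = 86
ρ = 1 − 6·86/(7·48) = 1 − 516/336 = -0.536

-0.536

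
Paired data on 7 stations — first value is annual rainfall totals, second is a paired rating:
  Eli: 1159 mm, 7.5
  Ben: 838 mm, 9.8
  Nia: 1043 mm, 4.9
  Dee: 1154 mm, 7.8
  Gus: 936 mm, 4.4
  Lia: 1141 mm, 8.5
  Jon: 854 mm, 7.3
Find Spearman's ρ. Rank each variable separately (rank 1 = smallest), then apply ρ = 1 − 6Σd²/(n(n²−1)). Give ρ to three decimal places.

Ranks of variable 1: 7, 1, 4, 6, 3, 5, 2
Ranks of variable 2: 4, 7, 2, 5, 1, 6, 3
d = r₁ − r₂: 3, -6, 2, 1, 2, -1, -1
d²: 9, 36, 4, 1, 4, 1, 1; Σd² = 56
ρ = 1 − 6·56/(7·48) = 1 − 336/336 = 0.000

0.000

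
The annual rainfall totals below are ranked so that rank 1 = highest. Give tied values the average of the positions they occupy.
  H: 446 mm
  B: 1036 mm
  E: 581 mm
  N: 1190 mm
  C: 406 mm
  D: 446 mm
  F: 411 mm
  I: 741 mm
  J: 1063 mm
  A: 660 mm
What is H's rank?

7.5

Sorted (descending): 1190, 1063, 1036, 741, 660, 581, 446, 446, 411, 406
The 2 values of 446 occupy positions 7–8 → average rank (7+8)/2 = 7.5.
H has value 446 mm → rank 7.5.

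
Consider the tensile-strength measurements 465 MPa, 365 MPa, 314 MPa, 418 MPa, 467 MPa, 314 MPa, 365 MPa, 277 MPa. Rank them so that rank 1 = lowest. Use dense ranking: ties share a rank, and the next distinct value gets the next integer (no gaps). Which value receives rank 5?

Sorted (ascending): 277, 314, 314, 365, 365, 418, 465, 467
The 2 values of 314 share dense rank 2.
The 2 values of 365 share dense rank 3.
Remaining distinct values take the next consecutive integers.
Rank 5 → value 465.

465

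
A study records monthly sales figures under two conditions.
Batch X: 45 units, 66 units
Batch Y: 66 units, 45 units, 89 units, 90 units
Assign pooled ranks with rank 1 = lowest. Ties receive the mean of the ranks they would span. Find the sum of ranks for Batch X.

Sorted (ascending): 45, 45, 66, 66, 89, 90
The 2 values of 45 occupy positions 1–2 → average rank (1+2)/2 = 1.5.
The 2 values of 66 occupy positions 3–4 → average rank (3+4)/2 = 3.5.
Batch X values → pooled ranks: 45→1.5, 66→3.5
Rank sum = 1.5 + 3.5 = 5

5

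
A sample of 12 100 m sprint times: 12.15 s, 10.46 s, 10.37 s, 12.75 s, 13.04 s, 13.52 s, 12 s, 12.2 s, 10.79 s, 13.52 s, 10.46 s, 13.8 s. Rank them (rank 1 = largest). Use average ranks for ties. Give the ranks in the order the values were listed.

7, 10.5, 12, 5, 4, 2.5, 8, 6, 9, 2.5, 10.5, 1

Sorted (descending): 13.8, 13.52, 13.52, 13.04, 12.75, 12.2, 12.15, 12, 10.79, 10.46, 10.46, 10.37
The 2 values of 13.52 occupy positions 2–3 → average rank (2+3)/2 = 2.5.
The 2 values of 10.46 occupy positions 10–11 → average rank (10+11)/2 = 10.5.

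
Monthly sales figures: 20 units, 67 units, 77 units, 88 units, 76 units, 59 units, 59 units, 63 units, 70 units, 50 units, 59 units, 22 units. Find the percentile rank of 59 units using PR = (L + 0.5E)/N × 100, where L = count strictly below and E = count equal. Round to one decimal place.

37.5

N = 12.
Strictly below 59: 3. Equal to 59: 3.
PR = (3 + 0.5·3)/12 × 100 = 37.5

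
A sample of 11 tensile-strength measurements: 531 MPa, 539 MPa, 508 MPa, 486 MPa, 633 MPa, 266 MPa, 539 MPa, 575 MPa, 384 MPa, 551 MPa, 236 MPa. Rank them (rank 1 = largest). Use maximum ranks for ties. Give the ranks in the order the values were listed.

Sorted (descending): 633, 575, 551, 539, 539, 531, 508, 486, 384, 266, 236
The 2 values of 539 occupy positions 4–5 → each gets rank 5.

6, 5, 7, 8, 1, 10, 5, 2, 9, 3, 11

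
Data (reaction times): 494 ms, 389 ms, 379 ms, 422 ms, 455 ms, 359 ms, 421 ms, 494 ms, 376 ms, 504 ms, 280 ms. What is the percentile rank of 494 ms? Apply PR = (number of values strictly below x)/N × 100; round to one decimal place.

72.7

N = 11.
Strictly below 494: 8. Equal to 494: 2.
PR = 8/11 × 100 = 72.7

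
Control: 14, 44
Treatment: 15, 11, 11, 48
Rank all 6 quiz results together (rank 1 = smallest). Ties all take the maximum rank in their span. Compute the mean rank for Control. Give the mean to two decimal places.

4.00

Sorted (ascending): 11, 11, 14, 15, 44, 48
The 2 values of 11 occupy positions 1–2 → each gets rank 2.
Control values → pooled ranks: 14→3, 44→5
Mean rank = (3 + 5) / 2 = 4.00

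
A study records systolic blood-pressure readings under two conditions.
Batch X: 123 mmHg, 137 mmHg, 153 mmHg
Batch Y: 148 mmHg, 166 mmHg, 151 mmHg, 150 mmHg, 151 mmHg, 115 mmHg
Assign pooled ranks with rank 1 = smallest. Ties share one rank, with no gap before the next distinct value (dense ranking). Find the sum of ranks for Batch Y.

Sorted (ascending): 115, 123, 137, 148, 150, 151, 151, 153, 166
The 2 values of 151 share dense rank 6.
Remaining distinct values take the next consecutive integers.
Batch Y values → pooled ranks: 148→4, 166→8, 151→6, 150→5, 151→6, 115→1
Rank sum = 4 + 8 + 6 + 5 + 6 + 1 = 30

30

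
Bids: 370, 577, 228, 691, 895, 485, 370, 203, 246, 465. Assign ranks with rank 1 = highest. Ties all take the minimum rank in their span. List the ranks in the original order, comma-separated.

Sorted (descending): 895, 691, 577, 485, 465, 370, 370, 246, 228, 203
The 2 values of 370 occupy positions 6–7 → each gets rank 6.

6, 3, 9, 2, 1, 4, 6, 10, 8, 5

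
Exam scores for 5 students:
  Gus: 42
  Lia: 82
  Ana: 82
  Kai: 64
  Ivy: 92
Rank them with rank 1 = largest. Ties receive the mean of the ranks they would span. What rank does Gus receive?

5

Sorted (descending): 92, 82, 82, 64, 42
The 2 values of 82 occupy positions 2–3 → average rank (2+3)/2 = 2.5.
Gus has value 42 → rank 5.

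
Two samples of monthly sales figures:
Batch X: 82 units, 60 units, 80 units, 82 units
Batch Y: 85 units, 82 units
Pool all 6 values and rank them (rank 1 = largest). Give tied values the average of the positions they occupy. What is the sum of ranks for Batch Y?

4

Sorted (descending): 85, 82, 82, 82, 80, 60
The 3 values of 82 occupy positions 2–4 → average rank 3.
Batch Y values → pooled ranks: 85→1, 82→3
Rank sum = 1 + 3 = 4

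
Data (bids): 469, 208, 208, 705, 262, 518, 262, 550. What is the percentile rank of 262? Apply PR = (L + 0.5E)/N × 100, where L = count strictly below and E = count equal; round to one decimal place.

37.5

N = 8.
Strictly below 262: 2. Equal to 262: 2.
PR = (2 + 0.5·2)/8 × 100 = 37.5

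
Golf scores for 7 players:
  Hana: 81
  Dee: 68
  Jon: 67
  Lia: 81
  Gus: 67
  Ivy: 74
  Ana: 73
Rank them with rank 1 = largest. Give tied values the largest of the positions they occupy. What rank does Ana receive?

Sorted (descending): 81, 81, 74, 73, 68, 67, 67
The 2 values of 81 occupy positions 1–2 → each gets rank 2.
The 2 values of 67 occupy positions 6–7 → each gets rank 7.
Ana has value 73 → rank 4.

4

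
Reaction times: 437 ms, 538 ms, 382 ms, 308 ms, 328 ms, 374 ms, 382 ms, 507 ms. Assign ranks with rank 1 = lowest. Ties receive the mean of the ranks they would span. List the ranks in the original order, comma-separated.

Sorted (ascending): 308, 328, 374, 382, 382, 437, 507, 538
The 2 values of 382 occupy positions 4–5 → average rank (4+5)/2 = 4.5.

6, 8, 4.5, 1, 2, 3, 4.5, 7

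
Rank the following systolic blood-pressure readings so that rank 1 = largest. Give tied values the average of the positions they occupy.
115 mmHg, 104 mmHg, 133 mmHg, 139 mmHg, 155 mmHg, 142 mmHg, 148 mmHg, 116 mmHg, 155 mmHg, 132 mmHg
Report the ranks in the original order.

9, 10, 6, 5, 1.5, 4, 3, 8, 1.5, 7

Sorted (descending): 155, 155, 148, 142, 139, 133, 132, 116, 115, 104
The 2 values of 155 occupy positions 1–2 → average rank (1+2)/2 = 1.5.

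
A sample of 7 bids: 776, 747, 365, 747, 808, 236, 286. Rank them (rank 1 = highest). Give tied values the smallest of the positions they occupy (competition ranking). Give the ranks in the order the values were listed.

2, 3, 5, 3, 1, 7, 6

Sorted (descending): 808, 776, 747, 747, 365, 286, 236
The 2 values of 747 occupy positions 3–4 → each gets rank 3.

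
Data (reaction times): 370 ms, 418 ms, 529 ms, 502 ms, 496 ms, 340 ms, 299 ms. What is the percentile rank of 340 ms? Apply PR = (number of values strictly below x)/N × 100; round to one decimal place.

14.3

N = 7.
Strictly below 340: 1. Equal to 340: 1.
PR = 1/7 × 100 = 14.3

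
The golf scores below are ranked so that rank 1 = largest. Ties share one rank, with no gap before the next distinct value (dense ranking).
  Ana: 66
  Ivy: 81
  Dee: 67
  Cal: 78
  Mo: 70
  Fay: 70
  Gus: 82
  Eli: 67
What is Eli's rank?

Sorted (descending): 82, 81, 78, 70, 70, 67, 67, 66
The 2 values of 70 share dense rank 4.
The 2 values of 67 share dense rank 5.
Remaining distinct values take the next consecutive integers.
Eli has value 67 → rank 5.

5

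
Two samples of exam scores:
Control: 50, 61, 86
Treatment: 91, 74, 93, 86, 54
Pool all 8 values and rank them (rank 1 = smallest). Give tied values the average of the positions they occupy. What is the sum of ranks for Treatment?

Sorted (ascending): 50, 54, 61, 74, 86, 86, 91, 93
The 2 values of 86 occupy positions 5–6 → average rank (5+6)/2 = 5.5.
Treatment values → pooled ranks: 91→7, 74→4, 93→8, 86→5.5, 54→2
Rank sum = 7 + 4 + 8 + 5.5 + 2 = 26.5

26.5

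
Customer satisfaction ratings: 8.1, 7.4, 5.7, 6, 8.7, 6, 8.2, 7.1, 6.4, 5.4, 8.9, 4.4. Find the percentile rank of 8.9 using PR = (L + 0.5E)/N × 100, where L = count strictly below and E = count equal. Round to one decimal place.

N = 12.
Strictly below 8.9: 11. Equal to 8.9: 1.
PR = (11 + 0.5·1)/12 × 100 = 95.8

95.8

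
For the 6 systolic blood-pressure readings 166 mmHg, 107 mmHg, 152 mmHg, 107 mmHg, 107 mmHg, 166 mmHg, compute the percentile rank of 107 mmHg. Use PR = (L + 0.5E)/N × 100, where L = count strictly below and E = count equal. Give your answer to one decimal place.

25.0

N = 6.
Strictly below 107: 0. Equal to 107: 3.
PR = (0 + 0.5·3)/6 × 100 = 25.0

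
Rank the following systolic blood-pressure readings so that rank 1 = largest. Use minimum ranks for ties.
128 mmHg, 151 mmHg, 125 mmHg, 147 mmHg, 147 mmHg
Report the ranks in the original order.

4, 1, 5, 2, 2

Sorted (descending): 151, 147, 147, 128, 125
The 2 values of 147 occupy positions 2–3 → each gets rank 2.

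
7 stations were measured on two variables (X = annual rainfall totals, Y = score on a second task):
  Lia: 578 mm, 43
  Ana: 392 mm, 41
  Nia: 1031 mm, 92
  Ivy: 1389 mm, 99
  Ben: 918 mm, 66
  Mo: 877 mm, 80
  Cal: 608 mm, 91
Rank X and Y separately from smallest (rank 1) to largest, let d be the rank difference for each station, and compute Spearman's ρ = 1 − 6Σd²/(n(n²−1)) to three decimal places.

Ranks of variable 1: 2, 1, 6, 7, 5, 4, 3
Ranks of variable 2: 2, 1, 6, 7, 3, 4, 5
d = r₁ − r₂: 0, 0, 0, 0, 2, 0, -2
d²: 0, 0, 0, 0, 4, 0, 4; Σd² = 8
ρ = 1 − 6·8/(7·48) = 1 − 48/336 = 0.857

0.857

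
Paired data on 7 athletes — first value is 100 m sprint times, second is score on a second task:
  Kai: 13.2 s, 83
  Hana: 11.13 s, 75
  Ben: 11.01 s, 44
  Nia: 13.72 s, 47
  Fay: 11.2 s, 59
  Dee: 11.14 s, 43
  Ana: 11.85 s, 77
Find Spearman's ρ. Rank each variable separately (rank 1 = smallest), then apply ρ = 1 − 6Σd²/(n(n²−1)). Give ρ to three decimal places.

0.429

Ranks of variable 1: 6, 2, 1, 7, 4, 3, 5
Ranks of variable 2: 7, 5, 2, 3, 4, 1, 6
d = r₁ − r₂: -1, -3, -1, 4, 0, 2, -1
d²: 1, 9, 1, 16, 0, 4, 1; Σd² = 32
ρ = 1 − 6·32/(7·48) = 1 − 192/336 = 0.429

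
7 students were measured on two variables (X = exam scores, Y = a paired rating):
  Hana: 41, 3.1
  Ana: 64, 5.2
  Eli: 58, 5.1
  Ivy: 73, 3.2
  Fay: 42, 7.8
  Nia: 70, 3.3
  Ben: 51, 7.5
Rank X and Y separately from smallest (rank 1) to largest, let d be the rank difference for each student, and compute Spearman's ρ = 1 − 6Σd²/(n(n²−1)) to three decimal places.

Ranks of variable 1: 1, 5, 4, 7, 2, 6, 3
Ranks of variable 2: 1, 5, 4, 2, 7, 3, 6
d = r₁ − r₂: 0, 0, 0, 5, -5, 3, -3
d²: 0, 0, 0, 25, 25, 9, 9; Σd² = 68
ρ = 1 − 6·68/(7·48) = 1 − 408/336 = -0.214

-0.214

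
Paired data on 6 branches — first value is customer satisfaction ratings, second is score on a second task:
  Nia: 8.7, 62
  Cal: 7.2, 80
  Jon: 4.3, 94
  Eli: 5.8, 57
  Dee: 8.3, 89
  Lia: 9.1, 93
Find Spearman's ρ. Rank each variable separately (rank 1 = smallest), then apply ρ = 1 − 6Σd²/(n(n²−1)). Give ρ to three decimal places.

-0.029

Ranks of variable 1: 5, 3, 1, 2, 4, 6
Ranks of variable 2: 2, 3, 6, 1, 4, 5
d = r₁ − r₂: 3, 0, -5, 1, 0, 1
d²: 9, 0, 25, 1, 0, 1; Σd² = 36
ρ = 1 − 6·36/(6·35) = 1 − 216/210 = -0.029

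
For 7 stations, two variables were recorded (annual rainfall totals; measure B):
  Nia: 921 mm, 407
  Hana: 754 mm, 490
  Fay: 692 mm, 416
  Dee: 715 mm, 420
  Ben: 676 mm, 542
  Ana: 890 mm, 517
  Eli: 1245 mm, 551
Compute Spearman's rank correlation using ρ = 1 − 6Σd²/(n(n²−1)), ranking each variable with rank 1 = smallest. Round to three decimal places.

Ranks of variable 1: 6, 4, 2, 3, 1, 5, 7
Ranks of variable 2: 1, 4, 2, 3, 6, 5, 7
d = r₁ − r₂: 5, 0, 0, 0, -5, 0, 0
d²: 25, 0, 0, 0, 25, 0, 0; Σd² = 50
ρ = 1 − 6·50/(7·48) = 1 − 300/336 = 0.107

0.107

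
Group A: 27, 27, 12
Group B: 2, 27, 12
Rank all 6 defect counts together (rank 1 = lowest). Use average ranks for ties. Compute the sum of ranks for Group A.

12.5

Sorted (ascending): 2, 12, 12, 27, 27, 27
The 2 values of 12 occupy positions 2–3 → average rank (2+3)/2 = 2.5.
The 3 values of 27 occupy positions 4–6 → average rank 5.
Group A values → pooled ranks: 27→5, 27→5, 12→2.5
Rank sum = 5 + 5 + 2.5 = 12.5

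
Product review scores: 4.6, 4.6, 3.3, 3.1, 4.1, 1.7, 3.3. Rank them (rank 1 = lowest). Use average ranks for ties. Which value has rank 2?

Sorted (ascending): 1.7, 3.1, 3.3, 3.3, 4.1, 4.6, 4.6
The 2 values of 3.3 occupy positions 3–4 → average rank (3+4)/2 = 3.5.
The 2 values of 4.6 occupy positions 6–7 → average rank (6+7)/2 = 6.5.
Rank 2 → value 3.1.

3.1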